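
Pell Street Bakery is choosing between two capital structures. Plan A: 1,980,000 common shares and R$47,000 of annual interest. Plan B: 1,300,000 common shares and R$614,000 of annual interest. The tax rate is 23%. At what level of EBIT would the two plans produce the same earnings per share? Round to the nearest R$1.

R$1,697,971

Set EPS_A = EPS_B: (EBIT − R$47,000)(1 − 0.23) ÷ 1,980,000 = (EBIT − R$614,000)(1 − 0.23) ÷ 1,300,000.
Cancelling (1 − t) and cross-multiplying: 1,300,000·(EBIT − 47,000) = 1,980,000·(EBIT − 614,000).
EBIT × (1,980,000 − 1,300,000) = 614,000 × 1,980,000 − 47,000 × 1,300,000 = 1,154,620,000,000, so EBIT = 1,154,620,000,000 ÷ 680,000 = 1,697,970.59.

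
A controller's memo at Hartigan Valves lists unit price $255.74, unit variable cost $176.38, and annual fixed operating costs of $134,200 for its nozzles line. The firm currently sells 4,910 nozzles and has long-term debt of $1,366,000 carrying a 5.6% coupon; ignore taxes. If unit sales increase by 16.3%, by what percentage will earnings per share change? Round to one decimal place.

+35.5%

Contribution at this volume is 4,910 × $79.36 = $389,657.60.
EBIT = $389,657.60 − $134,200 = $255,457.60.
Interest = $76,496.00, so EBIT − I = $178,961.60.
Degree of combined leverage = contribution ÷ (EBIT − I) = $389,657.60 ÷ $178,961.60 = 2.1773.
EPS therefore changes by 2.1773 × (+16.3%) = +35.5%.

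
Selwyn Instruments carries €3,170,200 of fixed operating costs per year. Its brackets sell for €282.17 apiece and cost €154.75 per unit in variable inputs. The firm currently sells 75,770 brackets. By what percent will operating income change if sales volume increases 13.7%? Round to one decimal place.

Total contribution margin = 75,770 × €127.42 = €9,654,613.40.
Subtracting fixed costs: EBIT = €9,654,613.40 − €3,170,200 = €6,484,413.40.
So DOL = total CM / EBIT = €9,654,613.40 / €6,484,413.40 = 1.4889.
%ΔEBIT = DOL × %ΔSales = 1.4889 × +13.7% = +20.4%.

+20.4%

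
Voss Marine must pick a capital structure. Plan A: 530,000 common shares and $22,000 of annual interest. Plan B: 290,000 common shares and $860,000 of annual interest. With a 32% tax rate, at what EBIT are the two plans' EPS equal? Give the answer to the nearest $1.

$1,872,583

At indifference, (EBIT − 22,000)(1 − t)/530,000 = (EBIT − 860,000)(1 − t)/290,000.
The (1 − t) factor cancels: (EBIT − 22,000) × 290,000 = (EBIT − 860,000) × 530,000.
Solving, EBIT = (860,000·530,000 − 22,000·290,000) / (530,000 − 290,000) = 449,420,000,000 / 240,000 = 1,872,583.33.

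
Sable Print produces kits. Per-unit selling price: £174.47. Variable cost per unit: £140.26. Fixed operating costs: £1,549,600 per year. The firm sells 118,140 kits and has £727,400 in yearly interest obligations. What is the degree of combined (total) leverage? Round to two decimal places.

2.29

Contribution at this volume is 118,140 × £34.21 = £4,041,569.40.
EBIT = £4,041,569.40 − £1,549,600 = £2,491,969.40. Interest = £727,400.00, so EBIT − I = £1,764,569.40.
Degree of total leverage = total CM / (EBIT − interest) = £4,041,569.40 / £1,764,569.40 = 2.2904.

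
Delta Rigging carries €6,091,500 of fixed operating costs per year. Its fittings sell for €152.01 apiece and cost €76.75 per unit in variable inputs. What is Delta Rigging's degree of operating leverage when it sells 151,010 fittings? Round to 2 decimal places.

2.16

Total contribution margin = 151,010 × €75.26 = €11,365,012.60.
EBIT = €11,365,012.60 − €6,091,500 = €5,273,512.60.
Degree of operating leverage = €11,365,012.60 / €5,273,512.60 = 2.1551.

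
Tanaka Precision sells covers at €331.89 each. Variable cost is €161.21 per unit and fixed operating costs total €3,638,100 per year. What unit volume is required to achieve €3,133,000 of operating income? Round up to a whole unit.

39,672 covers

Unit CM = price − variable cost = €331.89 − €161.21 = €170.68.
Need Q such that Q × €170.68 − €3,638,100 = €3,133,000, i.e. Q = €6,771,100 / €170.68 = 39,671.31 → 39,672.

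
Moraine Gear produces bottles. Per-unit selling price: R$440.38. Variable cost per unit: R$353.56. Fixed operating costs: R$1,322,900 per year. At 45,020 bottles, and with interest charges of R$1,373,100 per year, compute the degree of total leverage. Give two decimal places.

At 45,020 units, contribution = 45,020 × R$86.82 = R$3,908,636.40.
EBIT = R$3,908,636.40 − R$1,322,900 = R$2,585,736.40. Interest = R$1,373,100.00.
DOL = R$3,908,636.40 ÷ R$2,585,736.40 = 1.5116; DFL = R$2,585,736.40 ÷ R$1,212,636.40 = 2.1323.
DCL = DOL × DFL = 1.5116 × 2.1323 = 3.2232.

3.22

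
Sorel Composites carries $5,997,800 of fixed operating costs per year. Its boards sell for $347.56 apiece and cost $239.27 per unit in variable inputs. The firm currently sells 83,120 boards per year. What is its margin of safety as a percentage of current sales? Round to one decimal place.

Unit CM = price − variable cost = $347.56 − $239.27 = $108.29. Break-even units = $5,997,800 ÷ $108.29 = 55,386.46; break-even revenue = 55,386.46 × $347.56 = $19,250,118.83.
Current sales = 83,120 × $347.56 = $28,889,187.20.
Margin of safety = ($28,889,187.20 − $19,250,118.83) ÷ $28,889,187.20 = 33.4%.

33.4%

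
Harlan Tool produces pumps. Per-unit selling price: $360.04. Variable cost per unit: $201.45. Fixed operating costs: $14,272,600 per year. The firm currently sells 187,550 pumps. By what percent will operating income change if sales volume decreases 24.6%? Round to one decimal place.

At 187,550 units, contribution = 187,550 × $158.59 = $29,743,554.50.
Operating income = contribution − fixed costs = $29,743,554.50 − $14,272,600 = $15,470,954.50.
Degree of operating leverage = $29,743,554.50 / $15,470,954.50 = 1.9225.
So EBIT moves 1.9225 × (-24.6%) = -47.3%.

-47.3%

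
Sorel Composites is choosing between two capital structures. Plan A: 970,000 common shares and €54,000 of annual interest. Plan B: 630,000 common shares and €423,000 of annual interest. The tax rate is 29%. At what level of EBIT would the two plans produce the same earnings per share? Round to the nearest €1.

At indifference, (EBIT − 54,000)(1 − t)/970,000 = (EBIT − 423,000)(1 − t)/630,000.
The (1 − t) factor cancels: (EBIT − 54,000) × 630,000 = (EBIT − 423,000) × 970,000.
Solving, EBIT = (423,000·970,000 − 54,000·630,000) / (970,000 − 630,000) = 376,290,000,000 / 340,000 = 1,106,735.29.

€1,106,735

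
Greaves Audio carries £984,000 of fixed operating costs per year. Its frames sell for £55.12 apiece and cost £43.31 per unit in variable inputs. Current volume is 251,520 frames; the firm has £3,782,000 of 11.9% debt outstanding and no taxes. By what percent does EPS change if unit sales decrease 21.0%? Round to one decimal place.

-40.6%

At 251,520 units, contribution = 251,520 × £11.81 = £2,970,451.20.
EBIT = £2,970,451.20 − £984,000 = £1,986,451.20.
Interest = £450,058.00, so EBIT − I = £1,536,393.20.
DCL = total CM / (EBIT − I) = £2,970,451.20 / £1,536,393.20 = 1.9334.
%ΔEPS = DCL × %ΔSales = 1.9334 × -21.0% = -40.6%.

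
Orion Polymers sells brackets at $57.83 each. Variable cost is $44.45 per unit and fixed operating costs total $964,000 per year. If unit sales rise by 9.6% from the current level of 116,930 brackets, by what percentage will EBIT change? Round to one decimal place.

Total contribution margin = 116,930 × $13.38 = $1,564,523.40.
Operating income = contribution − fixed costs = $1,564,523.40 − $964,000 = $600,523.40.
DOL = contribution ÷ EBIT = $1,564,523.40 ÷ $600,523.40 = 2.6053.
%ΔEBIT = DOL × %ΔSales = 2.6053 × +9.6% = +25.0%.

+25.0%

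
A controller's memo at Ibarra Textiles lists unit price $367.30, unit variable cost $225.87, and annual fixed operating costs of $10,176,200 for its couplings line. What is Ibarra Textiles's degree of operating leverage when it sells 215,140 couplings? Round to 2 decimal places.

1.50

Total contribution margin = 215,140 × $141.43 = $30,427,250.20.
EBIT = $30,427,250.20 − $10,176,200 = $20,251,050.20.
Degree of operating leverage = $30,427,250.20 / $20,251,050.20 = 1.5025.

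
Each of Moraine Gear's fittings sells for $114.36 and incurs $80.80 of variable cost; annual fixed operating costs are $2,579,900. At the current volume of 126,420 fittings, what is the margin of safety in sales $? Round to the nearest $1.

$5,666,051

Unit CM = price − variable cost = $114.36 − $80.80 = $33.56. Break-even units = $2,579,900 ÷ $33.56 = 76,874.26; break-even revenue = 76,874.26 × $114.36 = $8,791,339.81.
Current sales = 126,420 × $114.36 = $14,457,391.20.
Margin of safety = $14,457,391.20 − $8,791,339.81 = $5,666,051.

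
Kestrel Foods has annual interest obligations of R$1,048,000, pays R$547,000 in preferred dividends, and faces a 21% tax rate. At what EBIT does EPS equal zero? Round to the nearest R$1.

R$1,740,405

Preferred dividends are paid after tax, so their pre-tax equivalent is R$547,000 ÷ (1 − 0.21) = R$692,405.06.
EPS = 0 when EBIT covers interest plus the pre-tax preferred burden: R$1,048,000 + R$692,405.06 = R$1,740,405.06.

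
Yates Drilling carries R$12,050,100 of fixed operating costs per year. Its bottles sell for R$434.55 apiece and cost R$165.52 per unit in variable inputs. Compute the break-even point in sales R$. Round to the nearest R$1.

CM per unit = R$434.55 − R$165.52 = R$269.03; CM ratio = R$269.03 / R$434.55 = 0.6191.
Break-even revenue = fixed costs × price ÷ CM = R$12,050,100 × R$434.55 ÷ R$269.03 = R$19,463,892.

R$19,463,892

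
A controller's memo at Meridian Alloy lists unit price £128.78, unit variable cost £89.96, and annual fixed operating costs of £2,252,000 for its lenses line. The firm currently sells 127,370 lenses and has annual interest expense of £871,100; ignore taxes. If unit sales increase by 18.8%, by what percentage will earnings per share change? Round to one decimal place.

+51.0%

Total contribution margin = 127,370 × £38.82 = £4,944,503.40.
EBIT = £4,944,503.40 − £2,252,000 = £2,692,503.40.
Interest = £871,100.00, so EBIT − I = £1,821,403.40.
DCL = total CM / (EBIT − I) = £4,944,503.40 / £1,821,403.40 = 2.7147.
%ΔEPS = DCL × %ΔSales = 2.7147 × +18.8% = +51.0%.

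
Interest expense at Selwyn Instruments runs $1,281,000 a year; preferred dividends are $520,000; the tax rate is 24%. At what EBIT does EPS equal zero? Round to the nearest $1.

Preferred dividends are paid after tax, so their pre-tax equivalent is $520,000 ÷ (1 − 0.24) = $684,210.53.
EPS = 0 when EBIT covers interest plus the pre-tax preferred burden: $1,281,000 + $684,210.53 = $1,965,210.53.

$1,965,211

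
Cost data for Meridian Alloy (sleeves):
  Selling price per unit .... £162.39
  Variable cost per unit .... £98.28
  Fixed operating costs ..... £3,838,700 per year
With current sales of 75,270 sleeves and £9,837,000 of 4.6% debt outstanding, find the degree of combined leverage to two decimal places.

9.03

Contribution at this volume is 75,270 × £64.11 = £4,825,559.70.
EBIT = £4,825,559.70 − £3,838,700 = £986,859.70. Interest = £452,502.00.
DOL = £4,825,559.70 ÷ £986,859.70 = 4.8898; DFL = £986,859.70 ÷ £534,357.70 = 1.8468.
Combined leverage = 4.8898 × 1.8468 = 9.0305.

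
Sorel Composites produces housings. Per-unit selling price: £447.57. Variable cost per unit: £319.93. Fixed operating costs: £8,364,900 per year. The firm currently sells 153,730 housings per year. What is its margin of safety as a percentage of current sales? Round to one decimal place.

57.4%

Each unit contributes £447.57 − £319.93 = £127.64. Break-even units = £8,364,900 ÷ £127.64 = 65,535.10; break-even revenue = 65,535.10 × £447.57 = £29,331,544.13.
Actual sales revenue = 153,730 × £447.57 = £68,804,936.10.
Margin of safety = (£68,804,936.10 − £29,331,544.13) ÷ £68,804,936.10 = 57.4%.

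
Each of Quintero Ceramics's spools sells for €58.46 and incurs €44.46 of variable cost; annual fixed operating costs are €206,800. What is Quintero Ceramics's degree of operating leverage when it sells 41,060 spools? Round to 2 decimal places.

1.56

Total contribution margin = 41,060 × €14.00 = €574,840.00.
EBIT = €574,840.00 − €206,800 = €368,040.00.
DOL = contribution ÷ EBIT = €574,840.00 ÷ €368,040.00 = 1.5619.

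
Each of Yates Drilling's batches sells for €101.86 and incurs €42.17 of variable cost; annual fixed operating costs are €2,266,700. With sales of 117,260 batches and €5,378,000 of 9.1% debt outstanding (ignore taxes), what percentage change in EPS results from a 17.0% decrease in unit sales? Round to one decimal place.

-28.0%

Total contribution margin = 117,260 × €59.69 = €6,999,249.40.
Subtracting fixed costs: EBIT = €6,999,249.40 − €2,266,700 = €4,732,549.40.
Interest = €489,398.00, so EBIT − I = €4,243,151.40.
DCL = total CM / (EBIT − I) = €6,999,249.40 / €4,243,151.40 = 1.6495.
%ΔEPS = DCL × %ΔSales = 1.6495 × -17.0% = -28.0%.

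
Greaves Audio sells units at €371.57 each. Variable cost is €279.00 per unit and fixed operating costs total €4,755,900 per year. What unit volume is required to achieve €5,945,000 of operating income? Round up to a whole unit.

Contribution margin per unit = €371.57 − €279.00 = €92.57.
Need Q such that Q × €92.57 − €4,755,900 = €5,945,000, i.e. Q = €10,700,900 / €92.57 = 115,597.93 → 115,598.

115,598 units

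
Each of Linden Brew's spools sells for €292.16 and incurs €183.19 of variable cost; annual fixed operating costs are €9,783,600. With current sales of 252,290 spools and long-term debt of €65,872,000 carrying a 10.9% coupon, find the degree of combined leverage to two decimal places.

2.61

Contribution at this volume is 252,290 × €108.97 = €27,492,041.30.
Subtracting fixed costs: EBIT = €27,492,041.30 − €9,783,600 = €17,708,441.30. Interest = €7,180,048.00, so EBIT − I = €10,528,393.30.
Degree of total leverage = total CM / (EBIT − interest) = €27,492,041.30 / €10,528,393.30 = 2.6112.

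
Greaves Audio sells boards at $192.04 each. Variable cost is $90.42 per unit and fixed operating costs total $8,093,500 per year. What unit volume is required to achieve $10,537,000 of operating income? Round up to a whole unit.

183,335 boards

Contribution margin per unit = $192.04 − $90.42 = $101.62.
Units = (FC + target) / CM = ($8,093,500 + $10,537,000) / $101.62 = 183,334.97, so 183,335 boards.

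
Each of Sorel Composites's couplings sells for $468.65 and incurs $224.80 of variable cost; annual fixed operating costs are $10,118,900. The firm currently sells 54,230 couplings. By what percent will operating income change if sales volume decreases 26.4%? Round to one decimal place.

Total contribution margin = 54,230 × $243.85 = $13,223,985.50.
Operating income = contribution − fixed costs = $13,223,985.50 − $10,118,900 = $3,105,085.50.
DOL = contribution ÷ EBIT = $13,223,985.50 ÷ $3,105,085.50 = 4.2588.
%ΔEBIT = DOL × %ΔSales = 4.2588 × -26.4% = -112.4%.

-112.4%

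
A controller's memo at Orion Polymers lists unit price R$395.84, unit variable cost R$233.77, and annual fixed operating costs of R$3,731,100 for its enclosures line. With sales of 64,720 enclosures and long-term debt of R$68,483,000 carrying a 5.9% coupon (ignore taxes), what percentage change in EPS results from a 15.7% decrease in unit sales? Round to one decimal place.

-60.6%

Contribution at this volume is 64,720 × R$162.07 = R$10,489,170.40.
Subtracting fixed costs: EBIT = R$10,489,170.40 − R$3,731,100 = R$6,758,070.40.
Interest = R$4,040,497.00, so EBIT − I = R$2,717,573.40.
Degree of combined leverage = contribution ÷ (EBIT − I) = R$10,489,170.40 ÷ R$2,717,573.40 = 3.8598.
EPS therefore changes by 3.8598 × (-15.7%) = -60.6%.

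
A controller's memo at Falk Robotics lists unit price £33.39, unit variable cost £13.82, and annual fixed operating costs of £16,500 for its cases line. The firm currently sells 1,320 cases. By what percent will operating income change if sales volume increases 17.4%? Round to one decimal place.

Total contribution margin = 1,320 × £19.57 = £25,832.40.
Operating income = contribution − fixed costs = £25,832.40 − £16,500 = £9,332.40.
DOL = contribution ÷ EBIT = £25,832.40 ÷ £9,332.40 = 2.7680.
So EBIT moves 2.7680 × (+17.4%) = +48.2%.

+48.2%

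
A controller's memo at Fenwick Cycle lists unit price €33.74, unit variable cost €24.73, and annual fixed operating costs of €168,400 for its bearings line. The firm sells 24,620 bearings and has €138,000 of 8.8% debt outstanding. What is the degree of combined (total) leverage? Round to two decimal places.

At 24,620 units, contribution = 24,620 × €9.01 = €221,826.20.
EBIT = €221,826.20 − €168,400 = €53,426.20. Interest = €12,144.00, so EBIT − I = €41,282.20.
DCL = contribution ÷ (EBIT − I) = €221,826.20 ÷ €41,282.20 = 5.3734.

5.37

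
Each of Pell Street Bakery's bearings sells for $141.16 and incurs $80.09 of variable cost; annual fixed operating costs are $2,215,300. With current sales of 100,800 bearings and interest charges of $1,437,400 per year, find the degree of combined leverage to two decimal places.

Total contribution margin = 100,800 × $61.07 = $6,155,856.00.
Subtracting fixed costs: EBIT = $6,155,856.00 − $2,215,300 = $3,940,556.00. Interest = $1,437,400.00, so EBIT − I = $2,503,156.00.
DCL = contribution ÷ (EBIT − I) = $6,155,856.00 ÷ $2,503,156.00 = 2.4592.

2.46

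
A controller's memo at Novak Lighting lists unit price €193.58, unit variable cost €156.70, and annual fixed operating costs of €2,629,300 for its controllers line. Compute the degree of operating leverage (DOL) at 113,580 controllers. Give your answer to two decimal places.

Total contribution margin = 113,580 × €36.88 = €4,188,830.40.
Operating income = contribution − fixed costs = €4,188,830.40 − €2,629,300 = €1,559,530.40.
Degree of operating leverage = €4,188,830.40 / €1,559,530.40 = 2.6860.

2.69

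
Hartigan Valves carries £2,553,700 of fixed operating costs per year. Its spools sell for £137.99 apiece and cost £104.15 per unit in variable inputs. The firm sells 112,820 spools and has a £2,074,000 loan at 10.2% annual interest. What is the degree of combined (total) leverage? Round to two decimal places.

3.63

At 112,820 units, contribution = 112,820 × £33.84 = £3,817,828.80.
Operating income = contribution − fixed costs = £3,817,828.80 − £2,553,700 = £1,264,128.80. Interest = £211,548.00.
DOL = £3,817,828.80 ÷ £1,264,128.80 = 3.0201; DFL = £1,264,128.80 ÷ £1,052,580.80 = 1.2010.
Combined leverage = 3.0201 × 1.2010 = 3.6271.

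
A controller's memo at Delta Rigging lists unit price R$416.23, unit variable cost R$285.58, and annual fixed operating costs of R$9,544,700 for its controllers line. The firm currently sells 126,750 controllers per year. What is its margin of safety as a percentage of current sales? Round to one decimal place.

Each unit contributes R$416.23 − R$285.58 = R$130.65. Break-even units = R$9,544,700 ÷ R$130.65 = 73,055.49; break-even revenue = 73,055.49 × R$416.23 = R$30,407,887.34.
Current sales = 126,750 × R$416.23 = R$52,757,152.50.
Margin of safety = (R$52,757,152.50 − R$30,407,887.34) ÷ R$52,757,152.50 = 42.4%.

42.4%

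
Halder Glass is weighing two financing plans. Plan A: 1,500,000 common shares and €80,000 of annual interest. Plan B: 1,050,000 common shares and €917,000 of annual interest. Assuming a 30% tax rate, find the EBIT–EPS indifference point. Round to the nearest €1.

€2,870,000

At indifference, (EBIT − 80,000)(1 − t)/1,500,000 = (EBIT − 917,000)(1 − t)/1,050,000.
Cancelling (1 − t) and cross-multiplying: 1,050,000·(EBIT − 80,000) = 1,500,000·(EBIT − 917,000).
Solving, EBIT = (917,000·1,500,000 − 80,000·1,050,000) / (1,500,000 − 1,050,000) = 1,291,500,000,000 / 450,000 = 2,870,000.00.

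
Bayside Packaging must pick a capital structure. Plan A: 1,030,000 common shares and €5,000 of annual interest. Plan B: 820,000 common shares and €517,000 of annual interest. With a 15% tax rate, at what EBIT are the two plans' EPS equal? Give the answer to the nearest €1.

Set EPS_A = EPS_B: (EBIT − €5,000)(1 − 0.15) ÷ 1,030,000 = (EBIT − €517,000)(1 − 0.15) ÷ 820,000.
Cancelling (1 − t) and cross-multiplying: 820,000·(EBIT − 5,000) = 1,030,000·(EBIT − 517,000).
EBIT × (1,030,000 − 820,000) = 517,000 × 1,030,000 − 5,000 × 820,000 = 528,410,000,000, so EBIT = 528,410,000,000 ÷ 210,000 = 2,516,238.10.

€2,516,238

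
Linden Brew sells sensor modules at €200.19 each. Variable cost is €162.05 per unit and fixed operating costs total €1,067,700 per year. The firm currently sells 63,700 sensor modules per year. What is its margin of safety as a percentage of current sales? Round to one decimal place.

Contribution margin per unit = €200.19 − €162.05 = €38.14. Break-even units = €1,067,700 ÷ €38.14 = 27,994.23; break-even revenue = 27,994.23 × €200.19 = €5,604,165.26.
Current sales = 63,700 × €200.19 = €12,752,103.00.
Margin of safety = (€12,752,103.00 − €5,604,165.26) ÷ €12,752,103.00 = 56.1%.

56.1%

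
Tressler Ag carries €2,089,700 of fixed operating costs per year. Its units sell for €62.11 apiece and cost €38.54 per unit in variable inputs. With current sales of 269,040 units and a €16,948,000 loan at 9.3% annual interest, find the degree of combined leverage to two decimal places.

Total contribution margin = 269,040 × €23.57 = €6,341,272.80.
EBIT = €6,341,272.80 − €2,089,700 = €4,251,572.80. Interest = €1,576,164.00.
DOL = €6,341,272.80 ÷ €4,251,572.80 = 1.4915; DFL = €4,251,572.80 ÷ €2,675,408.80 = 1.5891.
DCL = DOL × DFL = 1.4915 × 1.5891 = 2.3701.

2.37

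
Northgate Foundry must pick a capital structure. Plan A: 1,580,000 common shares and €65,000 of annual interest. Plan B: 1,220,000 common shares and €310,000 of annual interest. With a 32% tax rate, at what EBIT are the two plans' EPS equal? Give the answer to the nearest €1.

€1,140,278

At indifference, (EBIT − 65,000)(1 − t)/1,580,000 = (EBIT − 310,000)(1 − t)/1,220,000.
Cancelling (1 − t) and cross-multiplying: 1,220,000·(EBIT − 65,000) = 1,580,000·(EBIT − 310,000).
Solving, EBIT = (310,000·1,580,000 − 65,000·1,220,000) / (1,580,000 − 1,220,000) = 410,500,000,000 / 360,000 = 1,140,277.78.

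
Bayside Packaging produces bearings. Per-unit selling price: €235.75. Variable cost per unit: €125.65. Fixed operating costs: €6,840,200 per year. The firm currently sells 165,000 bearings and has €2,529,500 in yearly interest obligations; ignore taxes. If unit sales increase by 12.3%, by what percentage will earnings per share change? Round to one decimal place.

Total contribution margin = 165,000 × €110.10 = €18,166,500.00.
Subtracting fixed costs: EBIT = €18,166,500.00 − €6,840,200 = €11,326,300.00.
Interest = €2,529,500.00, so EBIT − I = €8,796,800.00.
DCL = total CM / (EBIT − I) = €18,166,500.00 / €8,796,800.00 = 2.0651.
EPS therefore changes by 2.0651 × (+12.3%) = +25.4%.

+25.4%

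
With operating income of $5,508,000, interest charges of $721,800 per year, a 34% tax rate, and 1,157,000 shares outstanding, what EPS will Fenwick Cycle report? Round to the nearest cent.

Interest = $721,800.00, so EBT = $5,508,000 − $721,800.00 = $4,786,200.00.
Net income = $4,786,200.00 × (1 − 0.34) = $3,158,892.00.
Per share: $3,158,892.00 / 1,157,000 shares = $2.73.

$2.73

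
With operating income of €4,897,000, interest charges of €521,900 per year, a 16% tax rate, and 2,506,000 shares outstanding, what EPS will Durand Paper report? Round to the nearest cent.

Interest = €521,900.00, so EBT = €4,897,000 − €521,900.00 = €4,375,100.00.
Net income = €4,375,100.00 × (1 − 0.16) = €3,675,084.00.
EPS = €3,675,084.00 ÷ 2,506,000 = €1.47.

€1.47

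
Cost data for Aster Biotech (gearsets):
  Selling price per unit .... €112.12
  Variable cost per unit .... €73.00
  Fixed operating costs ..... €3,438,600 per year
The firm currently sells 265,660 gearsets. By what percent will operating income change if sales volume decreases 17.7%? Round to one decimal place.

-26.5%

At 265,660 units, contribution = 265,660 × €39.12 = €10,392,619.20.
Subtracting fixed costs: EBIT = €10,392,619.20 − €3,438,600 = €6,954,019.20.
DOL = contribution ÷ EBIT = €10,392,619.20 ÷ €6,954,019.20 = 1.4945.
%ΔEBIT = DOL × %ΔSales = 1.4945 × -17.7% = -26.5%.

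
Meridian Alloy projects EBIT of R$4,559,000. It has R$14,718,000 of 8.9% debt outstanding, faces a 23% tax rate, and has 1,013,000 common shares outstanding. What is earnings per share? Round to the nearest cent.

Interest = R$1,309,902.00, so EBT = R$4,559,000 − R$1,309,902.00 = R$3,249,098.00.
Net income = R$3,249,098.00 × (1 − 0.23) = R$2,501,805.46.
EPS = R$2,501,805.46 ÷ 1,013,000 = R$2.47.

R$2.47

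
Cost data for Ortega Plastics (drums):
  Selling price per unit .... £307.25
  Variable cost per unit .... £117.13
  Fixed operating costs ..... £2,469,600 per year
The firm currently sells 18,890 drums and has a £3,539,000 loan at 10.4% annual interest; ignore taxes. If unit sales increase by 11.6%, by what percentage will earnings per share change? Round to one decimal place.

+55.3%

Contribution at this volume is 18,890 × £190.12 = £3,591,366.80.
Subtracting fixed costs: EBIT = £3,591,366.80 − £2,469,600 = £1,121,766.80.
Interest = £368,056.00, so EBIT − I = £753,710.80.
Degree of combined leverage = contribution ÷ (EBIT − I) = £3,591,366.80 ÷ £753,710.80 = 4.7649.
%ΔEPS = DCL × %ΔSales = 4.7649 × +11.6% = +55.3%.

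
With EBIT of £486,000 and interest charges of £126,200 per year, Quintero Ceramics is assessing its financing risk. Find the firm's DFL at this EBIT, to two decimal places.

Interest = £126,200.00.
Degree of financial leverage = EBIT / (EBIT − interest) = £486,000 / £359,800.00 = 1.3508.

1.35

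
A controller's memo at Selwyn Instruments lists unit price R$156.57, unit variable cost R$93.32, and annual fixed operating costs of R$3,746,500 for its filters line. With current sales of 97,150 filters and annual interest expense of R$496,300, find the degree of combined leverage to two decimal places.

At 97,150 units, contribution = 97,150 × R$63.25 = R$6,144,737.50.
Subtracting fixed costs: EBIT = R$6,144,737.50 − R$3,746,500 = R$2,398,237.50. Interest = R$496,300.00.
DOL = R$6,144,737.50 ÷ R$2,398,237.50 = 2.5622; DFL = R$2,398,237.50 ÷ R$1,901,937.50 = 1.2609.
DCL = DOL × DFL = 2.5622 × 1.2609 = 3.2307.

3.23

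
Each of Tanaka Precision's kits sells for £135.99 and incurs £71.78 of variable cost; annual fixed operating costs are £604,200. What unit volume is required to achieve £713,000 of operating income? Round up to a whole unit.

20,514 kits

Contribution margin per unit = £135.99 − £71.78 = £64.21.
Required volume = (fixed costs + target profit) ÷ CM = (£604,200 + £713,000) ÷ £64.21 = 20,513.94, so 20,514 kits.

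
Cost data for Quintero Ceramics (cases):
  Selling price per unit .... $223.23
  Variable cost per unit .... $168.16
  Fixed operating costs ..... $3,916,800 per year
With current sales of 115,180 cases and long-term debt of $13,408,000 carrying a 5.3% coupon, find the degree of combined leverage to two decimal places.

Contribution at this volume is 115,180 × $55.07 = $6,342,962.60.
Subtracting fixed costs: EBIT = $6,342,962.60 − $3,916,800 = $2,426,162.60. Interest = $710,624.00.
DOL = $6,342,962.60 ÷ $2,426,162.60 = 2.6144; DFL = $2,426,162.60 ÷ $1,715,538.60 = 1.4142.
Combined leverage = 2.6144 × 1.4142 = 3.6973.

3.70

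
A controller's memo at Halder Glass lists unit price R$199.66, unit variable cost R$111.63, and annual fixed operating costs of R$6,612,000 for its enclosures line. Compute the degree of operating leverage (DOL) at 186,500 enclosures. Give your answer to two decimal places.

Total contribution margin = 186,500 × R$88.03 = R$16,417,595.00.
Operating income = contribution − fixed costs = R$16,417,595.00 − R$6,612,000 = R$9,805,595.00.
So DOL = total CM / EBIT = R$16,417,595.00 / R$9,805,595.00 = 1.6743.

1.67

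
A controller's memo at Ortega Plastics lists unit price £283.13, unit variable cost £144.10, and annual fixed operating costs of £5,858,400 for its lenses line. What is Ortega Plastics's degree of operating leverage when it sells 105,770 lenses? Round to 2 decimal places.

Contribution at this volume is 105,770 × £139.03 = £14,705,203.10.
EBIT = £14,705,203.10 − £5,858,400 = £8,846,803.10.
Degree of operating leverage = £14,705,203.10 / £8,846,803.10 = 1.6622.

1.66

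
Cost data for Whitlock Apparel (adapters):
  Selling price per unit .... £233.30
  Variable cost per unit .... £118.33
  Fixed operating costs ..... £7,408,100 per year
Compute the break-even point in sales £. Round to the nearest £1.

£15,032,702

Contribution margin per unit = £233.30 − £118.33 = £114.97, a CM ratio of £114.97 ÷ £233.30 = 0.4928.
Break-even sales = FC ÷ CM ratio = £7,408,100 × £233.30 / £114.97 = £15,032,702.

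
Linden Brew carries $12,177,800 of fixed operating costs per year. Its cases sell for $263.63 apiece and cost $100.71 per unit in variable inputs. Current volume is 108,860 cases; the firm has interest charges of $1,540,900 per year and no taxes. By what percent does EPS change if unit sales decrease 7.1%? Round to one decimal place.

Total contribution margin = 108,860 × $162.92 = $17,735,471.20.
Operating income = contribution − fixed costs = $17,735,471.20 − $12,177,800 = $5,557,671.20.
After interest of $1,540,900.00, pre-tax earnings = $4,016,771.20.
Degree of combined leverage = contribution ÷ (EBIT − I) = $17,735,471.20 ÷ $4,016,771.20 = 4.4154.
EPS therefore changes by 4.4154 × (-7.1%) = -31.3%.

-31.3%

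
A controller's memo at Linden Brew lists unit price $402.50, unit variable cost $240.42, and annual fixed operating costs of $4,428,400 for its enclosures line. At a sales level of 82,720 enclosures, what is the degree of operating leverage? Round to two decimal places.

At 82,720 units, contribution = 82,720 × $162.08 = $13,407,257.60.
Operating income = contribution − fixed costs = $13,407,257.60 − $4,428,400 = $8,978,857.60.
DOL = contribution ÷ EBIT = $13,407,257.60 ÷ $8,978,857.60 = 1.4932.

1.49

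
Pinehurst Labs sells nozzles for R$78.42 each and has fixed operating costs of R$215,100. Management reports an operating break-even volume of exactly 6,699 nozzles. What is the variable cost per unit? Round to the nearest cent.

R$46.31

Contribution per unit must be FC / Q = R$215,100 / 6,699 = R$32.1093.
Variable cost per unit = R$78.42 − R$32.1093 = R$46.31.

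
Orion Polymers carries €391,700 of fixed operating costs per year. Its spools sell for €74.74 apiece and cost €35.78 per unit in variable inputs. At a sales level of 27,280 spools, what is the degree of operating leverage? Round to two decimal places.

Contribution at this volume is 27,280 × €38.96 = €1,062,828.80.
Operating income = contribution − fixed costs = €1,062,828.80 − €391,700 = €671,128.80.
DOL = contribution ÷ EBIT = €1,062,828.80 ÷ €671,128.80 = 1.5836.

1.58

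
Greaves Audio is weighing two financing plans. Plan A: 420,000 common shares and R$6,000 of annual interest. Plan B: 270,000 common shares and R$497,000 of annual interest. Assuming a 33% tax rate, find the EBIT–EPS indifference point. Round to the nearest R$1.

At indifference, (EBIT − 6,000)(1 − t)/420,000 = (EBIT − 497,000)(1 − t)/270,000.
The (1 − t) factor cancels: (EBIT − 6,000) × 270,000 = (EBIT − 497,000) × 420,000.
Solving, EBIT = (497,000·420,000 − 6,000·270,000) / (420,000 − 270,000) = 207,120,000,000 / 150,000 = 1,380,800.00.

R$1,380,800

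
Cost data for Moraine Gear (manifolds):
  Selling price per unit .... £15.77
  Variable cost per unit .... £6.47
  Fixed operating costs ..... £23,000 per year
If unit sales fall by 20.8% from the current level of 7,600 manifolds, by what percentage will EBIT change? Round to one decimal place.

-30.8%

Contribution at this volume is 7,600 × £9.30 = £70,680.00.
EBIT = £70,680.00 − £23,000 = £47,680.00.
DOL = contribution ÷ EBIT = £70,680.00 ÷ £47,680.00 = 1.4824.
%ΔEBIT = DOL × %ΔSales = 1.4824 × -20.8% = -30.8%.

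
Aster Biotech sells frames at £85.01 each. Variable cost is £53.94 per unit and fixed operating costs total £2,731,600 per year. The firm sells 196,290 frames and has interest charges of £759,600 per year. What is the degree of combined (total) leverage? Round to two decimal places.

Contribution at this volume is 196,290 × £31.07 = £6,098,730.30.
EBIT = £6,098,730.30 − £2,731,600 = £3,367,130.30. Interest = £759,600.00, so EBIT − I = £2,607,530.30.
Degree of total leverage = total CM / (EBIT − interest) = £6,098,730.30 / £2,607,530.30 = 2.3389.

2.34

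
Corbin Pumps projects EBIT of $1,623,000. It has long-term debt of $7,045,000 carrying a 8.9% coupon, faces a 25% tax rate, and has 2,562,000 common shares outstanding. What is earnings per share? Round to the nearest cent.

Interest = $627,005.00, so EBT = $1,623,000 − $627,005.00 = $995,995.00.
After tax at 25%: net income = $995,995.00 × 0.75 = $746,996.25.
Per share: $746,996.25 / 2,562,000 shares = $0.29.

$0.29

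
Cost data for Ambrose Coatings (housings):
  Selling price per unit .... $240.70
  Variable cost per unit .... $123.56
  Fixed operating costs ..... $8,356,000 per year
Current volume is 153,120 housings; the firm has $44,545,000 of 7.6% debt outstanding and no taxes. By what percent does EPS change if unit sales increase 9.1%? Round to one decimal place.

+26.3%

Total contribution margin = 153,120 × $117.14 = $17,936,476.80.
Operating income = contribution − fixed costs = $17,936,476.80 − $8,356,000 = $9,580,476.80.
After interest of $3,385,420.00, pre-tax earnings = $6,195,056.80.
Degree of combined leverage = contribution ÷ (EBIT − I) = $17,936,476.80 ÷ $6,195,056.80 = 2.8953.
%ΔEPS = DCL × %ΔSales = 2.8953 × +9.1% = +26.3%.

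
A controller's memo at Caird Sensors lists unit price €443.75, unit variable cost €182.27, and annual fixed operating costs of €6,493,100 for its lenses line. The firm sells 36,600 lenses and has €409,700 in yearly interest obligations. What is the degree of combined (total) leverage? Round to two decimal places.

At 36,600 units, contribution = 36,600 × €261.48 = €9,570,168.00.
Subtracting fixed costs: EBIT = €9,570,168.00 − €6,493,100 = €3,077,068.00. Interest = €409,700.00, so EBIT − I = €2,667,368.00.
DCL = contribution ÷ (EBIT − I) = €9,570,168.00 ÷ €2,667,368.00 = 3.5879.

3.59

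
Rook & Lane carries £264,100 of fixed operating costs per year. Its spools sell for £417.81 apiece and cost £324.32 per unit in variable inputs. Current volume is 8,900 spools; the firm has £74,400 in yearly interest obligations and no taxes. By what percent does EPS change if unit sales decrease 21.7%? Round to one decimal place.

Contribution at this volume is 8,900 × £93.49 = £832,061.00.
EBIT = £832,061.00 − £264,100 = £567,961.00.
After interest of £74,400.00, pre-tax earnings = £493,561.00.
Degree of combined leverage = contribution ÷ (EBIT − I) = £832,061.00 ÷ £493,561.00 = 1.6858.
EPS therefore changes by 1.6858 × (-21.7%) = -36.6%.

-36.6%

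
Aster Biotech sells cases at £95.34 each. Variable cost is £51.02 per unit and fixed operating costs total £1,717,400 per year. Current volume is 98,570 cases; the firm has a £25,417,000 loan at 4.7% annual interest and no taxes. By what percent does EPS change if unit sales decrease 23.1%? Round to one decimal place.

Total contribution margin = 98,570 × £44.32 = £4,368,622.40.
Operating income = contribution − fixed costs = £4,368,622.40 − £1,717,400 = £2,651,222.40.
After interest of £1,194,599.00, pre-tax earnings = £1,456,623.40.
Degree of combined leverage = contribution ÷ (EBIT − I) = £4,368,622.40 ÷ £1,456,623.40 = 2.9991.
EPS therefore changes by 2.9991 × (-23.1%) = -69.3%.

-69.3%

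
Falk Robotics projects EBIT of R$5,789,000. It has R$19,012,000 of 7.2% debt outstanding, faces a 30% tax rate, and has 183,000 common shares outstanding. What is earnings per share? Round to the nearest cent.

R$16.91

Pre-tax income = R$5,789,000 − R$1,368,864.00 = R$4,420,136.00.
After tax at 30%: net income = R$4,420,136.00 × 0.70 = R$3,094,095.20.
Per share: R$3,094,095.20 / 183,000 shares = R$16.91.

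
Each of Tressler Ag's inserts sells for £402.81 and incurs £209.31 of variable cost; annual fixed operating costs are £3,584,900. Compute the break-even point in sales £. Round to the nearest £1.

£7,462,706

Contribution margin per unit = £402.81 − £209.31 = £193.50, a CM ratio of £193.50 ÷ £402.81 = 0.4804.
Break-even revenue = fixed costs × price ÷ CM = £3,584,900 × £402.81 ÷ £193.50 = £7,462,706.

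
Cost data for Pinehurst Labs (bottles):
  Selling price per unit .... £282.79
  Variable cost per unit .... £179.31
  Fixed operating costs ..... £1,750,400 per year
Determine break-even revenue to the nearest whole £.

CM per unit = £282.79 − £179.31 = £103.48; CM ratio = £103.48 / £282.79 = 0.3659.
Break-even sales = FC ÷ CM ratio = £1,750,400 × £282.79 / £103.48 = £4,783,491.

£4,783,491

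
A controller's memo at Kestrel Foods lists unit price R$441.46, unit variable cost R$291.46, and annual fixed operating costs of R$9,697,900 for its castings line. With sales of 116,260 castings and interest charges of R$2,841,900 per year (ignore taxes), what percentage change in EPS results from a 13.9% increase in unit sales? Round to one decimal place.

Contribution at this volume is 116,260 × R$150.00 = R$17,439,000.00.
Subtracting fixed costs: EBIT = R$17,439,000.00 − R$9,697,900 = R$7,741,100.00.
After interest of R$2,841,900.00, pre-tax earnings = R$4,899,200.00.
DCL = total CM / (EBIT − I) = R$17,439,000.00 / R$4,899,200.00 = 3.5596.
EPS therefore changes by 3.5596 × (+13.9%) = +49.5%.

+49.5%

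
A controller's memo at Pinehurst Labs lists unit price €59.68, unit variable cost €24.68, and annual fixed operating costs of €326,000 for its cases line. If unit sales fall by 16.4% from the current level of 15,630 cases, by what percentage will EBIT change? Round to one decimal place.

Total contribution margin = 15,630 × €35.00 = €547,050.00.
Subtracting fixed costs: EBIT = €547,050.00 − €326,000 = €221,050.00.
Degree of operating leverage = €547,050.00 / €221,050.00 = 2.4748.
Operating income changes by 2.4748 × -16.4% = -40.6%.

-40.6%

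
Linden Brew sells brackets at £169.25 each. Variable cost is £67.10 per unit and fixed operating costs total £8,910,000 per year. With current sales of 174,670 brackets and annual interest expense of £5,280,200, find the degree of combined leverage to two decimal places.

4.89

Total contribution margin = 174,670 × £102.15 = £17,842,540.50.
Subtracting fixed costs: EBIT = £17,842,540.50 − £8,910,000 = £8,932,540.50. Interest = £5,280,200.00.
DOL = £17,842,540.50 ÷ £8,932,540.50 = 1.9975; DFL = £8,932,540.50 ÷ £3,652,340.50 = 2.4457.
DCL = DOL × DFL = 1.9975 × 2.4457 = 4.8853.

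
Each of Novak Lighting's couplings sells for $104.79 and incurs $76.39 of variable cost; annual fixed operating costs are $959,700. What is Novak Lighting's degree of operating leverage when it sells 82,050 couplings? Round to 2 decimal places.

Total contribution margin = 82,050 × $28.40 = $2,330,220.00.
Operating income = contribution − fixed costs = $2,330,220.00 − $959,700 = $1,370,520.00.
So DOL = total CM / EBIT = $2,330,220.00 / $1,370,520.00 = 1.7002.

1.70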